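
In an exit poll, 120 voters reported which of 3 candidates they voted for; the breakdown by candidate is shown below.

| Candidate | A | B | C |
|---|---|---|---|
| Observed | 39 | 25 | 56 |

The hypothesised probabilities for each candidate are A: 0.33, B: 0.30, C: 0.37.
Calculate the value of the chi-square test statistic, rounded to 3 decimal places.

6.401

Expected counts E_i = n·p_i: 120×0.33 = 39.6, 120×0.30 = 36, 120×0.37 = 44.4.
cat         O        E   (O−E)²/E
A          39     39.6     0.0091
B          25       36     3.3611
C          56     44.4     3.0306
Sum = 6.401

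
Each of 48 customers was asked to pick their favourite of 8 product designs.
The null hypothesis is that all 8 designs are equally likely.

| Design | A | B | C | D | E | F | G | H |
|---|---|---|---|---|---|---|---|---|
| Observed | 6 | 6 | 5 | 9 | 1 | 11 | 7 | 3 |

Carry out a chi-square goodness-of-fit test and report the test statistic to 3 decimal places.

11.667

Expected count for each of the 8 categories: 48/8 = 6.
cat         O        E   (O−E)²/E
A           6        6     0.0000
B           6        6     0.0000
C           5        6     0.1667
D           9        6     1.5000
E           1        6     4.1667
F          11        6     4.1667
G           7        6     0.1667
H           3        6     1.5000
Sum = 11.667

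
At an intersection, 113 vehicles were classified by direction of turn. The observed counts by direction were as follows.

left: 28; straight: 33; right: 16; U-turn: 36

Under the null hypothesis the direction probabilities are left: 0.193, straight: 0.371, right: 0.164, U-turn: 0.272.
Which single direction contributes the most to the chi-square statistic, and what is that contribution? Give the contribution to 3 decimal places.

straight, 1.899

Expected counts E_i = n·p_i: 113×0.193 = 21.809, 113×0.371 = 41.923, 113×0.164 = 18.532, 113×0.272 = 30.736.
left: (28 − 21.809)²/21.809 = 38.328481/21.809 = 1.7575
straight: (33 − 41.923)²/41.923 = 79.619929/41.923 = 1.8992
right: (16 − 18.532)²/18.532 = 6.411024/18.532 = 0.3459
U-turn: (36 − 30.736)²/30.736 = 27.709696/30.736 = 0.9015
The largest term is for straight: 1.899.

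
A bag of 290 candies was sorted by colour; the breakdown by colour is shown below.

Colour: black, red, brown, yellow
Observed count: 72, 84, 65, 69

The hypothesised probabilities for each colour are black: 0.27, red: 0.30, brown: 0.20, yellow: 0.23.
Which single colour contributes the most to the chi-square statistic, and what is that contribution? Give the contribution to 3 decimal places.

brown, 0.845

Expected counts E_i = n·p_i: 290×0.27 = 78.3, 290×0.30 = 87, 290×0.20 = 58, 290×0.23 = 66.7.
cat         O        E   (O−E)²/E
black      72     78.3     0.5069
red        84       87     0.1034
brown      65       58     0.8448
yellow     69     66.7     0.0793
The largest term is for brown: 0.845.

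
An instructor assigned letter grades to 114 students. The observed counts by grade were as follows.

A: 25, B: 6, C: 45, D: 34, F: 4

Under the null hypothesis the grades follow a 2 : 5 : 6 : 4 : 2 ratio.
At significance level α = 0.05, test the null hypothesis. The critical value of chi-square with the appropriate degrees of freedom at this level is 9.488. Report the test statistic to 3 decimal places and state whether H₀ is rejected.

Ratio total = 19. Expected counts: 114×2/19 = 12, 114×5/19 = 30, 114×6/19 = 36, 114×4/19 = 24, 114×2/19 = 12.
A: (25 − 12)²/12 = 169/12 = 14.0833
B: (6 − 30)²/30 = 576/30 = 19.2000
C: (45 − 36)²/36 = 81/36 = 2.2500
D: (34 − 24)²/24 = 100/24 = 4.1667
F: (4 − 12)²/12 = 64/12 = 5.3333
Sum = 45.033
df = 4. Since 45.033 > 9.488, we reject H₀.

45.033; reject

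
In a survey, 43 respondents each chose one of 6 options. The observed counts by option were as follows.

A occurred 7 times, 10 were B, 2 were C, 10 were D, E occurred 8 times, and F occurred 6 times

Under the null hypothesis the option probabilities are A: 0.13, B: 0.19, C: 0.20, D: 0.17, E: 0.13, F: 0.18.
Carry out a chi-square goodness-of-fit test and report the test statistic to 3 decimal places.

Expected counts E_i = n·p_i: 43×0.13 = 5.59, 43×0.19 = 8.17, 43×0.20 = 8.6, 43×0.17 = 7.31, 43×0.13 = 5.59, 43×0.18 = 7.74.
cat         O        E   (O−E)²/E
A           7     5.59     0.3557
B          10     8.17     0.4099
C           2      8.6     5.0651
D          10     7.31     0.9899
E           8     5.59     1.0390
F           6     7.74     0.3912
Sum = 8.251

8.251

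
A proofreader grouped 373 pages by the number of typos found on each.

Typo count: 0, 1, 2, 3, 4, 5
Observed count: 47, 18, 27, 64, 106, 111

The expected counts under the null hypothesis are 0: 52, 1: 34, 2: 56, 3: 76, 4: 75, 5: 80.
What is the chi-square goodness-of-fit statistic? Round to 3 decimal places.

cat         O        E   (O−E)²/E
0          47       52     0.4808
1          18       34     7.5294
2          27       56    15.0179
3          64       76     1.8947
4         106       75    12.8133
5         111       80    12.0125
Sum = 49.749

49.749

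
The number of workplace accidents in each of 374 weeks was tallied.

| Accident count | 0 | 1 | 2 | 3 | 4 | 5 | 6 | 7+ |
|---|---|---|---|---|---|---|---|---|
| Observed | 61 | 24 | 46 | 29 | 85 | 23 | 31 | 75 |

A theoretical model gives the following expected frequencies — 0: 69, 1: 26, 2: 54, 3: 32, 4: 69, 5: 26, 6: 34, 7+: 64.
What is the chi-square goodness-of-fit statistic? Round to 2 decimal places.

cat         O        E   (O−E)²/E
0          61       69      0.928
1          24       26      0.154
2          46       54      1.185
3          29       32      0.281
4          85       69      3.710
5          23       26      0.346
6          31       34      0.265
7+         75       64      1.891
Sum = 8.76

8.76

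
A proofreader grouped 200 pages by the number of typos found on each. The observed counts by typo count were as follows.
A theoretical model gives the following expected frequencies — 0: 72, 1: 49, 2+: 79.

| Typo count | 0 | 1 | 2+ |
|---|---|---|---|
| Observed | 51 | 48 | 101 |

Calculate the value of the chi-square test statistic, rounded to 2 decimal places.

12.27

0: (51 − 72)²/72 = 441/72 = 6.125
1: (48 − 49)²/49 = 1/49 = 0.020
2+: (101 − 79)²/79 = 484/79 = 6.127
Sum = 12.27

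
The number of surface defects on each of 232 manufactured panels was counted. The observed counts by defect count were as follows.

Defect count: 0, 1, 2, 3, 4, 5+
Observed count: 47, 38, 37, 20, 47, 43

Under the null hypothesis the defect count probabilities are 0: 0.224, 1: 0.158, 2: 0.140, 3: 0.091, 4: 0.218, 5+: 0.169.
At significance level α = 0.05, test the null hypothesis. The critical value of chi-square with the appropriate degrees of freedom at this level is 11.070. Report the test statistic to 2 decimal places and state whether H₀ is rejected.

1.83; do not reject

Expected counts E_i = n·p_i: 232×0.224 = 51.968, 232×0.158 = 36.656, 232×0.140 = 32.48, 232×0.091 = 21.112, 232×0.218 = 50.576, 232×0.169 = 39.208.
χ² = (47−51.968)²/51.968 + (38−36.656)²/36.656 + (37−32.48)²/32.48 + (20−21.112)²/21.112 + (47−50.576)²/50.576 + (43−39.208)²/39.208
   = 0.475 + 0.049 + 0.629 + 0.059 + 0.253 + 0.367
Sum = 1.83
df = 5. Since 1.83 < 11.070, we do not reject H₀.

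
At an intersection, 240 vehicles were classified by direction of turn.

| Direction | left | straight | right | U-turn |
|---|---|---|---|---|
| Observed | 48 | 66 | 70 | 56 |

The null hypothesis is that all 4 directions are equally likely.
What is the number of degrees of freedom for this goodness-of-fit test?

There are k = 4 categories and no parameters were estimated from the data, so df = 4 − 1 = 3.

3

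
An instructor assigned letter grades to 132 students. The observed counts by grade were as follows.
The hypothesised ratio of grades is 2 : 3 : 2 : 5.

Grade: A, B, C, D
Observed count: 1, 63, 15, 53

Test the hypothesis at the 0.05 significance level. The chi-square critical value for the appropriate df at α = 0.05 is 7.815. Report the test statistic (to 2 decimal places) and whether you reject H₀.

Ratio total = 12. Expected counts: 132×2/12 = 22, 132×3/12 = 33, 132×2/12 = 22, 132×5/12 = 55.
cat         O        E   (O−E)²/E
A           1       22     20.045
B          63       33     27.273
C          15       22      2.227
D          53       55      0.073
Sum = 49.62
df = 3. Since 49.62 > 7.815, we reject H₀.

49.62; reject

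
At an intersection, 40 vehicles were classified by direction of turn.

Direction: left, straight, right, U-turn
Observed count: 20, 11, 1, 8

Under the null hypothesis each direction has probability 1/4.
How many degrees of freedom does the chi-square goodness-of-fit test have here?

3

There are k = 4 categories and no parameters were estimated from the data, so df = 4 − 1 = 3.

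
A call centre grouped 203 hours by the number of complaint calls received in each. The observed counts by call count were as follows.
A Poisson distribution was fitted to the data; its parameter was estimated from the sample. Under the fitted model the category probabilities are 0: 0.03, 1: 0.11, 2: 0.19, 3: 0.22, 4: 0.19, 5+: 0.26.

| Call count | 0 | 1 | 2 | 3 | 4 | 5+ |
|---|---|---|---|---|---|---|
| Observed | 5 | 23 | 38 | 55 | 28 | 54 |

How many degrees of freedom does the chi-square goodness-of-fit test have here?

There are k = 6 categories and 1 parameter estimated from the data, so df = 6 − 1 − 1 = 4.

4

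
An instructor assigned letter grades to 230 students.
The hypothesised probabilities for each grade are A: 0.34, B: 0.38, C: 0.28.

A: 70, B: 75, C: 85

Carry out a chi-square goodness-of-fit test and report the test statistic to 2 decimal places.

9.21

Expected counts E_i = n·p_i: 230×0.34 = 78.2, 230×0.38 = 87.4, 230×0.28 = 64.4.
A: (70 − 78.2)²/78.2 = 67.24/78.2 = 0.860
B: (75 − 87.4)²/87.4 = 153.76/87.4 = 1.759
C: (85 − 64.4)²/64.4 = 424.36/64.4 = 6.589
Sum = 9.21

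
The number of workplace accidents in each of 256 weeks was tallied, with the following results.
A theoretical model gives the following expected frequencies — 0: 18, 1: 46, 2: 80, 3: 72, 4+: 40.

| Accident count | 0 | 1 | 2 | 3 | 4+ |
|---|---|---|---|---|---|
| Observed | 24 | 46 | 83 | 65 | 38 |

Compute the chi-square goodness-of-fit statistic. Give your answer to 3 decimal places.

0: (24 − 18)²/18 = 36/18 = 2.0000
1: (46 − 46)²/46 = 0/46 = 0.0000
2: (83 − 80)²/80 = 9/80 = 0.1125
3: (65 − 72)²/72 = 49/72 = 0.6806
4+: (38 − 40)²/40 = 4/40 = 0.1000
Sum = 2.893

2.893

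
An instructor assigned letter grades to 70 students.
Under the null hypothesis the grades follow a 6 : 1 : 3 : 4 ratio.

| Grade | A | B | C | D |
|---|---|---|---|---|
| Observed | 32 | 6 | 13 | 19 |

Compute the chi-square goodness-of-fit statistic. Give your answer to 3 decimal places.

Ratio total = 14. Expected counts: 70×6/14 = 30, 70×1/14 = 5, 70×3/14 = 15, 70×4/14 = 20.
cat         O        E   (O−E)²/E
A          32       30     0.1333
B           6        5     0.2000
C          13       15     0.2667
D          19       20     0.0500
Sum = 0.650

0.650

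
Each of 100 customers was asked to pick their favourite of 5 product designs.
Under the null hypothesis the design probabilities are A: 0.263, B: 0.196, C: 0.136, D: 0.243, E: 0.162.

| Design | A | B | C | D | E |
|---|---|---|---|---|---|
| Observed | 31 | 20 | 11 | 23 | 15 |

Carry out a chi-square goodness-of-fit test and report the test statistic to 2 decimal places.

1.50

Expected counts E_i = n·p_i: 100×0.263 = 26.3, 100×0.196 = 19.6, 100×0.136 = 13.6, 100×0.243 = 24.3, 100×0.162 = 16.2.
χ² = (31−26.3)²/26.3 + (20−19.6)²/19.6 + (11−13.6)²/13.6 + (23−24.3)²/24.3 + (15−16.2)²/16.2
   = 0.840 + 0.008 + 0.497 + 0.070 + 0.089
Sum = 1.50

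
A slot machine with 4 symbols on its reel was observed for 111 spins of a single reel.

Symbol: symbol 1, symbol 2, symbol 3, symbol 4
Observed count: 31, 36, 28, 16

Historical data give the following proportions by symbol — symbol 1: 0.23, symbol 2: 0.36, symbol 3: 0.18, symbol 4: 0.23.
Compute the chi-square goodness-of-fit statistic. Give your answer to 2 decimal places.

8.34

Expected counts E_i = n·p_i: 111×0.23 = 25.53, 111×0.36 = 39.96, 111×0.18 = 19.98, 111×0.23 = 25.53.
cat           O        E   (O−E)²/E
symbol 1     31    25.53      1.172
symbol 2     36    39.96      0.392
symbol 3     28    19.98      3.219
symbol 4     16    25.53      3.557
Sum = 8.34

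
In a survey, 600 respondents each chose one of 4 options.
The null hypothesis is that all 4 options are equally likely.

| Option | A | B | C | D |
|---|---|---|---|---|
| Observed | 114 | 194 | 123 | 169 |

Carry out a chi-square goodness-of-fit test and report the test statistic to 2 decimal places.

28.81

Under H₀ each category has probability 1/4, so each expected count is 600/4 = 150.
A: (114 − 150)²/150 = 1296/150 = 8.640
B: (194 − 150)²/150 = 1936/150 = 12.907
C: (123 − 150)²/150 = 729/150 = 4.860
D: (169 − 150)²/150 = 361/150 = 2.407
Sum = 28.81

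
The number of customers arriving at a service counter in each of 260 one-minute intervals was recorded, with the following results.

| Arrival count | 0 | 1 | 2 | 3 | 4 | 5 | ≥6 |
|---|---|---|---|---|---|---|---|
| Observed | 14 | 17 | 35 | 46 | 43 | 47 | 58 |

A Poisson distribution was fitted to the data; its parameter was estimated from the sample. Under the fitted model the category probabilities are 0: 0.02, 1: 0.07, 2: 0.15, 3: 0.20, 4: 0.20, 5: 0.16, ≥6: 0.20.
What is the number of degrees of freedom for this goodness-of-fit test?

5

There are k = 7 categories and 1 parameter estimated from the data, so df = 7 − 1 − 1 = 5.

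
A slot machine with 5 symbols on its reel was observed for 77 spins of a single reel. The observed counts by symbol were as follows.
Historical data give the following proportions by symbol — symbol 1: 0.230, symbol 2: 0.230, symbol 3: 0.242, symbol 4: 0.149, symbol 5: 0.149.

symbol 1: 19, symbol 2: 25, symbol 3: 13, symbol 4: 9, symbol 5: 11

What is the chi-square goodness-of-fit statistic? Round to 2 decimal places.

5.35

Expected counts E_i = n·p_i: 77×0.230 = 17.71, 77×0.230 = 17.71, 77×0.242 = 18.634, 77×0.149 = 11.473, 77×0.149 = 11.473.
cat           O        E   (O−E)²/E
symbol 1     19    17.71      0.094
symbol 2     25    17.71      3.001
symbol 3     13   18.634      1.703
symbol 4      9   11.473      0.533
symbol 5     11   11.473      0.020
Sum = 5.35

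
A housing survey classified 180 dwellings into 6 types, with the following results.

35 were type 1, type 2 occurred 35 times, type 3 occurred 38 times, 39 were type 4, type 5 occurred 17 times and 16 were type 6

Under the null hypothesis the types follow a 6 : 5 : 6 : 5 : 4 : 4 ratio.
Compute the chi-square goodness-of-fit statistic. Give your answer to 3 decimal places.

Ratio total = 30. Expected counts: 180×6/30 = 36, 180×5/30 = 30, 180×6/30 = 36, 180×5/30 = 30, 180×4/30 = 24, 180×4/30 = 24.
χ² = (35−36)²/36 + (35−30)²/30 + (38−36)²/36 + (39−30)²/30 + (17−24)²/24 + (16−24)²/24
   = 0.0278 + 0.8333 + 0.1111 + 2.7000 + 2.0417 + 2.6667
Sum = 8.381

8.381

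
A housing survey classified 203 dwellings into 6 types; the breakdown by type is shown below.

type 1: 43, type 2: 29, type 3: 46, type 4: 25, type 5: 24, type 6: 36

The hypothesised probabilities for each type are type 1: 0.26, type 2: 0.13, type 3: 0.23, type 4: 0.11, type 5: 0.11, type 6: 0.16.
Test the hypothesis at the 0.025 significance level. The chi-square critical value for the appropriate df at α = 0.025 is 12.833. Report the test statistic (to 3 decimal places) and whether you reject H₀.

Expected counts E_i = n·p_i: 203×0.26 = 52.78, 203×0.13 = 26.39, 203×0.23 = 46.69, 203×0.11 = 22.33, 203×0.11 = 22.33, 203×0.16 = 32.48.
cat         O        E   (O−E)²/E
type 1     43    52.78     1.8122
type 2     29    26.39     0.2581
type 3     46    46.69     0.0102
type 4     25    22.33     0.3193
type 5     24    22.33     0.1249
type 6     36    32.48     0.3815
Sum = 2.906
df = 5. Since 2.906 < 12.833, we do not reject H₀.

2.906; do not reject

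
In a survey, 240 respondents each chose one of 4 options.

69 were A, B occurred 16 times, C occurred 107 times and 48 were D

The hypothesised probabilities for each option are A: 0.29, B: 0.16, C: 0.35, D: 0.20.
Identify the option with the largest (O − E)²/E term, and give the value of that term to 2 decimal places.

Expected counts E_i = n·p_i: 240×0.29 = 69.6, 240×0.16 = 38.4, 240×0.35 = 84, 240×0.20 = 48.
χ² = (69−69.6)²/69.6 + (16−38.4)²/38.4 + (107−84)²/84 + (48−48)²/48
   = 0.005 + 13.067 + 6.298 + 0.000
The largest term is for B: 13.07.

B, 13.07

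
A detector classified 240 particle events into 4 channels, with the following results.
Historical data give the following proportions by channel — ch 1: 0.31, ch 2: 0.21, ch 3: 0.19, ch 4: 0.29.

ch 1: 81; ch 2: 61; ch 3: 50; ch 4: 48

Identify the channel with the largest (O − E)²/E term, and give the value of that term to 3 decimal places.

Expected counts E_i = n·p_i: 240×0.31 = 74.4, 240×0.21 = 50.4, 240×0.19 = 45.6, 240×0.29 = 69.6.
χ² = (81−74.4)²/74.4 + (61−50.4)²/50.4 + (50−45.6)²/45.6 + (48−69.6)²/69.6
   = 0.5855 + 2.2294 + 0.4246 + 6.7034
The largest term is for ch 4: 6.703.

ch 4, 6.703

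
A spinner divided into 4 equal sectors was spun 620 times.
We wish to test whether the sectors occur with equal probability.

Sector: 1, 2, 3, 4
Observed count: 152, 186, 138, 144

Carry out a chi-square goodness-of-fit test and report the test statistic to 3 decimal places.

Under H₀ each category has probability 1/4, so each expected count is 620/4 = 155.
χ² = (152−155)²/155 + (186−155)²/155 + (138−155)²/155 + (144−155)²/155
   = 0.0581 + 6.2000 + 1.8645 + 0.7806
Sum = 8.903

8.903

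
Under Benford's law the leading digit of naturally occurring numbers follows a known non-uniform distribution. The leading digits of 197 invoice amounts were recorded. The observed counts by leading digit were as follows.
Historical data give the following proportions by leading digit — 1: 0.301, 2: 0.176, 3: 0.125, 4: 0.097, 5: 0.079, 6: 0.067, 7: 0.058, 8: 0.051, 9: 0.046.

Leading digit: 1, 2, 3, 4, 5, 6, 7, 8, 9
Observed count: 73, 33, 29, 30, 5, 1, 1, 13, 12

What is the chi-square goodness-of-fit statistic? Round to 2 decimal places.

Expected counts E_i = n·p_i: 197×0.301 = 59.297, 197×0.176 = 34.672, 197×0.125 = 24.625, 197×0.097 = 19.109, 197×0.079 = 15.563, 197×0.067 = 13.199, 197×0.058 = 11.426, 197×0.051 = 10.047, 197×0.046 = 9.062.
χ² = (73−59.297)²/59.297 + (33−34.672)²/34.672 + (29−24.625)²/24.625 + (30−19.109)²/19.109 + (5−15.563)²/15.563 + (1−13.199)²/13.199 + (1−11.426)²/11.426 + (13−10.047)²/10.047 + (12−9.062)²/9.062
   = 3.167 + 0.081 + 0.777 + 6.207 + 7.169 + 11.275 + 9.514 + 0.868 + 0.953
Sum = 40.01

40.01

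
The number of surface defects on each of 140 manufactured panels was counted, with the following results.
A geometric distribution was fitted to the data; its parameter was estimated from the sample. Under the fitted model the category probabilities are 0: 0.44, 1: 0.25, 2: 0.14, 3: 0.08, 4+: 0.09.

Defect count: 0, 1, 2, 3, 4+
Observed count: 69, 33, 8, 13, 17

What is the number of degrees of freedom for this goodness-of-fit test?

There are k = 5 categories and 1 parameter estimated from the data, so df = 5 − 1 − 1 = 3.

3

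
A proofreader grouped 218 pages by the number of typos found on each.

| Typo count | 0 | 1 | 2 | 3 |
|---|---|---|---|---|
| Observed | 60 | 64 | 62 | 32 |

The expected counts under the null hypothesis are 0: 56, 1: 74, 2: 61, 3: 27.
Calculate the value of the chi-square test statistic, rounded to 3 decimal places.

χ² = (60−56)²/56 + (64−74)²/74 + (62−61)²/61 + (32−27)²/27
   = 0.2857 + 1.3514 + 0.0164 + 0.9259
Sum = 2.579

2.579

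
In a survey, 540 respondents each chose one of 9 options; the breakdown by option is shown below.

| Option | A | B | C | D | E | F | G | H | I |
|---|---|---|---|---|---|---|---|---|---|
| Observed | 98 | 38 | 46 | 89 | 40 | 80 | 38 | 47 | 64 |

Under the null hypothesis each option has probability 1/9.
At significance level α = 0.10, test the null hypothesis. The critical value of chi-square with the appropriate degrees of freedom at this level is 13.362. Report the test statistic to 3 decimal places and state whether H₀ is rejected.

73.900; reject

Under H₀ each category has probability 1/9, so each expected count is 540/9 = 60.
cat         O        E   (O−E)²/E
A          98       60    24.0667
B          38       60     8.0667
C          46       60     3.2667
D          89       60    14.0167
E          40       60     6.6667
F          80       60     6.6667
G          38       60     8.0667
H          47       60     2.8167
I          64       60     0.2667
Sum = 73.900
df = 8. Since 73.900 > 13.362, we reject H₀.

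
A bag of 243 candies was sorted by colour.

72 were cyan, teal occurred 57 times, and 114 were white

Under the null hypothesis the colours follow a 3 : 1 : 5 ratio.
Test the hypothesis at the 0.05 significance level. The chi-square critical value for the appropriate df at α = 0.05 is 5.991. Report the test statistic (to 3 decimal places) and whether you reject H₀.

Ratio total = 9. Expected counts: 243×3/9 = 81, 243×1/9 = 27, 243×5/9 = 135.
χ² = (72−81)²/81 + (57−27)²/27 + (114−135)²/135
   = 1.0000 + 33.3333 + 3.2667
Sum = 37.600
df = 2. Since 37.600 > 5.991, we reject H₀.

37.600; reject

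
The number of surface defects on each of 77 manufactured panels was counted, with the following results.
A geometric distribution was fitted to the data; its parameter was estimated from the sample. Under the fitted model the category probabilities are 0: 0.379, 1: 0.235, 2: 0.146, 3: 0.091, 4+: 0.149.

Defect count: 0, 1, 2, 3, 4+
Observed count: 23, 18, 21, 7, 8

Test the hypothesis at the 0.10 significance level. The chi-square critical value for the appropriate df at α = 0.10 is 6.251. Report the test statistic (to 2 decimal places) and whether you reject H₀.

10.83; reject

Expected counts E_i = n·p_i: 77×0.379 = 29.183, 77×0.235 = 18.095, 77×0.146 = 11.242, 77×0.091 = 7.007, 77×0.149 = 11.473.
χ² = (23−29.183)²/29.183 + (18−18.095)²/18.095 + (21−11.242)²/11.242 + (7−7.007)²/7.007 + (8−11.473)²/11.473
   = 1.310 + 0.000 + 8.470 + 0.000 + 1.051
Sum = 10.83
df = 3. Since 10.83 > 6.251, we reject H₀.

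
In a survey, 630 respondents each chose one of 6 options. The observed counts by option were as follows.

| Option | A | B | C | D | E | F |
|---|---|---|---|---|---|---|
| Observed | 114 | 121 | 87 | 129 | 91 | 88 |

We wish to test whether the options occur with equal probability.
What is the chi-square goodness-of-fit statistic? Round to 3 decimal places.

Under H₀ each category has probability 1/6, so each expected count is 630/6 = 105.
cat         O        E   (O−E)²/E
A         114      105     0.7714
B         121      105     2.4381
C          87      105     3.0857
D         129      105     5.4857
E          91      105     1.8667
F          88      105     2.7524
Sum = 16.400

16.400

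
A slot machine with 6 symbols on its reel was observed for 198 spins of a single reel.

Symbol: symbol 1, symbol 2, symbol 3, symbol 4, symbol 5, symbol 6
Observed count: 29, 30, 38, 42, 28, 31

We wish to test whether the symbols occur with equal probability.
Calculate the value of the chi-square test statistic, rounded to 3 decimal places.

Expected count for each of the 6 categories: 198/6 = 33.
cat           O        E   (O−E)²/E
symbol 1     29       33     0.4848
symbol 2     30       33     0.2727
symbol 3     38       33     0.7576
symbol 4     42       33     2.4545
symbol 5     28       33     0.7576
symbol 6     31       33     0.1212
Sum = 4.848

4.848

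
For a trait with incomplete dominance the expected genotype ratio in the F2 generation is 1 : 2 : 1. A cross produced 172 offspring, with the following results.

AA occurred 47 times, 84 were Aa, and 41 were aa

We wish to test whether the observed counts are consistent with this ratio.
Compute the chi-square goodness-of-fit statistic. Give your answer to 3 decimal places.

0.512

Ratio total = 4. Expected counts: 172×1/4 = 43, 172×2/4 = 86, 172×1/4 = 43.
cat         O        E   (O−E)²/E
AA         47       43     0.3721
Aa         84       86     0.0465
aa         41       43     0.0930
Sum = 0.512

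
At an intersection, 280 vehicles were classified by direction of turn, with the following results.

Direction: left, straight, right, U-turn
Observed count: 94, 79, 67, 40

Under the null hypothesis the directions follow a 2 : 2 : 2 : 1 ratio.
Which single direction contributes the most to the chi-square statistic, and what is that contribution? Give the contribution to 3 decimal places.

left, 2.450

Ratio total = 7. Expected counts: 280×2/7 = 80, 280×2/7 = 80, 280×2/7 = 80, 280×1/7 = 40.
cat           O        E   (O−E)²/E
left         94       80     2.4500
straight     79       80     0.0125
right        67       80     2.1125
U-turn       40       40     0.0000
The largest term is for left: 2.450.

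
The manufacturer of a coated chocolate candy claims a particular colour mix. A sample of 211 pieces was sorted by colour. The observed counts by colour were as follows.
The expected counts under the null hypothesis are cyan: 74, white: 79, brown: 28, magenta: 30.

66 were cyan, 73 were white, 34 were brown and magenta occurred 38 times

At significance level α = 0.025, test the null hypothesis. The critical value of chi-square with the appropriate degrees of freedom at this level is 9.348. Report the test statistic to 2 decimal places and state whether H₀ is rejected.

χ² = (66−74)²/74 + (73−79)²/79 + (34−28)²/28 + (38−30)²/30
   = 0.865 + 0.456 + 1.286 + 2.133
Sum = 4.74
df = 3. Since 4.74 < 9.348, we do not reject H₀.

4.74; do not reject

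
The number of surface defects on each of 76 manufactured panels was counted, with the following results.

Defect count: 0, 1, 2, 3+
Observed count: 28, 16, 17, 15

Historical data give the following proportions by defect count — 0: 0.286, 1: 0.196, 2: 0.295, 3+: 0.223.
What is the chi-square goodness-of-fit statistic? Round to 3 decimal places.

3.421

Expected counts E_i = n·p_i: 76×0.286 = 21.736, 76×0.196 = 14.896, 76×0.295 = 22.42, 76×0.223 = 16.948.
0: (28 − 21.736)²/21.736 = 39.237696/21.736 = 1.8052
1: (16 − 14.896)²/14.896 = 1.218816/14.896 = 0.0818
2: (17 − 22.42)²/22.42 = 29.3764/22.42 = 1.3103
3+: (15 − 16.948)²/16.948 = 3.794704/16.948 = 0.2239
Sum = 3.421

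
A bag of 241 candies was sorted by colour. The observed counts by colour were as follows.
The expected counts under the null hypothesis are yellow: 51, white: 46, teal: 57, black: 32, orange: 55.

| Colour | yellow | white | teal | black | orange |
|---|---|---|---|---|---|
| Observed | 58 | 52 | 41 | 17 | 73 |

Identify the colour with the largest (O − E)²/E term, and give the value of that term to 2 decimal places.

black, 7.03

cat         O        E   (O−E)²/E
yellow     58       51      0.961
white      52       46      0.783
teal       41       57      4.491
black      17       32      7.031
orange     73       55      5.891
The largest term is for black: 7.03.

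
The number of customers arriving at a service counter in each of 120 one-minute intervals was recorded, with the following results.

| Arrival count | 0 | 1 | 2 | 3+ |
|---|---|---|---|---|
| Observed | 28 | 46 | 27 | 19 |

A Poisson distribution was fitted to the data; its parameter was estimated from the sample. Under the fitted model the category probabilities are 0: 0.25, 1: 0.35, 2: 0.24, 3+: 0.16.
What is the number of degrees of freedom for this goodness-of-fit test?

There are k = 4 categories and 1 parameter estimated from the data, so df = 4 − 1 − 1 = 2.

2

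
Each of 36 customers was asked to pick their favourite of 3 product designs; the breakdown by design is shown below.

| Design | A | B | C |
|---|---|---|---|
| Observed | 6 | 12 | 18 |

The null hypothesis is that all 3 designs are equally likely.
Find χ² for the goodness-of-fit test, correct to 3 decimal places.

Under H₀ each category has probability 1/3, so each expected count is 36/3 = 12.
χ² = (6−12)²/12 + (12−12)²/12 + (18−12)²/12
   = 3.0000 + 0.0000 + 3.0000
Sum = 6.000

6.000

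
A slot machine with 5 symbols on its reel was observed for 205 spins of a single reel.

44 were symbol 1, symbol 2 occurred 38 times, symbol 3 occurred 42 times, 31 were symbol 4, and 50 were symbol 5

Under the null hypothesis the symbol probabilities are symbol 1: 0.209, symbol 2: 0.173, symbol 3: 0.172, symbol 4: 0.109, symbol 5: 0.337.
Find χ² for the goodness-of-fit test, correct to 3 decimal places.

Expected counts E_i = n·p_i: 205×0.209 = 42.845, 205×0.173 = 35.465, 205×0.172 = 35.26, 205×0.109 = 22.345, 205×0.337 = 69.085.
symbol 1: (44 − 42.845)²/42.845 = 1.334025/42.845 = 0.0311
symbol 2: (38 − 35.465)²/35.465 = 6.426225/35.465 = 0.1812
symbol 3: (42 − 35.26)²/35.26 = 45.4276/35.26 = 1.2884
symbol 4: (31 − 22.345)²/22.345 = 74.909025/22.345 = 3.3524
symbol 5: (50 − 69.085)²/69.085 = 364.237225/69.085 = 5.2723
Sum = 10.125

10.125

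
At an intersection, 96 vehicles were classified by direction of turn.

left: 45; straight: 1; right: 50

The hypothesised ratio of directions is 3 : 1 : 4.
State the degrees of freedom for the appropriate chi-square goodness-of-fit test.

2

There are k = 3 categories and no parameters were estimated from the data, so df = 3 − 1 = 2.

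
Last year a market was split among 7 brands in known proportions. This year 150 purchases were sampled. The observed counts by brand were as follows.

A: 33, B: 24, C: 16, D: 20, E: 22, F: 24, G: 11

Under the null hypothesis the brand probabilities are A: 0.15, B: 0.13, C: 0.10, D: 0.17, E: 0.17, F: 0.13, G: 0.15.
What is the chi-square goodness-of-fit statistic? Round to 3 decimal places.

Expected counts E_i = n·p_i: 150×0.15 = 22.5, 150×0.13 = 19.5, 150×0.10 = 15, 150×0.17 = 25.5, 150×0.17 = 25.5, 150×0.13 = 19.5, 150×0.15 = 22.5.
cat         O        E   (O−E)²/E
A          33     22.5     4.9000
B          24     19.5     1.0385
C          16       15     0.0667
D          20     25.5     1.1863
E          22     25.5     0.4804
F          24     19.5     1.0385
G          11     22.5     5.8778
Sum = 14.588

14.588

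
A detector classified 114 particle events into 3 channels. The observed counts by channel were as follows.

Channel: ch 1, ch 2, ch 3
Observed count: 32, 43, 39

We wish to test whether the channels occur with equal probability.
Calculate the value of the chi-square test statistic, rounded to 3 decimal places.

1.632

Under H₀ each category has probability 1/3, so each expected count is 114/3 = 38.
cat         O        E   (O−E)²/E
ch 1       32       38     0.9474
ch 2       43       38     0.6579
ch 3       39       38     0.0263
Sum = 1.632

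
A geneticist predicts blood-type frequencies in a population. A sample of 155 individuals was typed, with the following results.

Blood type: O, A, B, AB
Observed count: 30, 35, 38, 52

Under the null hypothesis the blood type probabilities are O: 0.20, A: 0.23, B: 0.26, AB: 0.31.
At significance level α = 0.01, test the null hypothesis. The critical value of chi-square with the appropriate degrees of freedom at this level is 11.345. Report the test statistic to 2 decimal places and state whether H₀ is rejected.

0.50; do not reject

Expected counts E_i = n·p_i: 155×0.20 = 31, 155×0.23 = 35.65, 155×0.26 = 40.3, 155×0.31 = 48.05.
χ² = (30−31)²/31 + (35−35.65)²/35.65 + (38−40.3)²/40.3 + (52−48.05)²/48.05
   = 0.032 + 0.012 + 0.131 + 0.325
Sum = 0.50
df = 3. Since 0.50 < 11.345, we do not reject H₀.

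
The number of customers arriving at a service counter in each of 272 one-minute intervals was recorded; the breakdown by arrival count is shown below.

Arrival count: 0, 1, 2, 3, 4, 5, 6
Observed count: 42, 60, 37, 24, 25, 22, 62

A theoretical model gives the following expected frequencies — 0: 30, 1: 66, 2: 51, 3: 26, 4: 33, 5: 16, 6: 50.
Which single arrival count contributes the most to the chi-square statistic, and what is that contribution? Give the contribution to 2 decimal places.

χ² = (42−30)²/30 + (60−66)²/66 + (37−51)²/51 + (24−26)²/26 + (25−33)²/33 + (22−16)²/16 + (62−50)²/50
   = 4.800 + 0.545 + 3.843 + 0.154 + 1.939 + 2.250 + 2.880
The largest term is for 0: 4.80.

0, 4.80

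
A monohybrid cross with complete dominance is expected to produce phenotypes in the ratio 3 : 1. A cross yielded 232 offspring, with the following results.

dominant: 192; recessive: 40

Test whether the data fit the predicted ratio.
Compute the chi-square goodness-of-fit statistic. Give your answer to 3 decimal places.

7.448

Ratio total = 4. Expected counts: 232×3/4 = 174, 232×1/4 = 58.
dominant: (192 − 174)²/174 = 324/174 = 1.8621
recessive: (40 − 58)²/58 = 324/58 = 5.5862
Sum = 7.448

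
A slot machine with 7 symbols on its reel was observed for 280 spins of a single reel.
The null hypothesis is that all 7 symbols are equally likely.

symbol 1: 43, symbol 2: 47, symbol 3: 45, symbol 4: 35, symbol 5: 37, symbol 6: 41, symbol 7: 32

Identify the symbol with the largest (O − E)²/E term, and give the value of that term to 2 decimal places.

symbol 7, 1.60

Under H₀ each category has probability 1/7, so each expected count is 280/7 = 40.
symbol 1: (43 − 40)²/40 = 9/40 = 0.225
symbol 2: (47 − 40)²/40 = 49/40 = 1.225
symbol 3: (45 − 40)²/40 = 25/40 = 0.625
symbol 4: (35 − 40)²/40 = 25/40 = 0.625
symbol 5: (37 − 40)²/40 = 9/40 = 0.225
symbol 6: (41 − 40)²/40 = 1/40 = 0.025
symbol 7: (32 − 40)²/40 = 64/40 = 1.600
The largest term is for symbol 7: 1.60.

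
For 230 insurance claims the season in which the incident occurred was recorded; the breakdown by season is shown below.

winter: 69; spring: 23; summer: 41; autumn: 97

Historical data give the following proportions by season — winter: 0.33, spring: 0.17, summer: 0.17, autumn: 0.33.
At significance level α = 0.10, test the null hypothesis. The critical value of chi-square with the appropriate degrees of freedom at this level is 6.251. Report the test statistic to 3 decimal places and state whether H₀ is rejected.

13.215; reject

Expected counts E_i = n·p_i: 230×0.33 = 75.9, 230×0.17 = 39.1, 230×0.17 = 39.1, 230×0.33 = 75.9.
χ² = (69−75.9)²/75.9 + (23−39.1)²/39.1 + (41−39.1)²/39.1 + (97−75.9)²/75.9
   = 0.6273 + 6.6294 + 0.0923 + 5.8657
Sum = 13.215
df = 3. Since 13.215 > 6.251, we reject H₀.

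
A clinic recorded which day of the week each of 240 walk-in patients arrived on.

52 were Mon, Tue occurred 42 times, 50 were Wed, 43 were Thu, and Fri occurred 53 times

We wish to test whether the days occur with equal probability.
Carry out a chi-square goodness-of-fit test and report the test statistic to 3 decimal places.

2.208

Under H₀ each category has probability 1/5, so each expected count is 240/5 = 48.
Mon: (52 − 48)²/48 = 16/48 = 0.3333
Tue: (42 − 48)²/48 = 36/48 = 0.7500
Wed: (50 − 48)²/48 = 4/48 = 0.0833
Thu: (43 − 48)²/48 = 25/48 = 0.5208
Fri: (53 − 48)²/48 = 25/48 = 0.5208
Sum = 2.208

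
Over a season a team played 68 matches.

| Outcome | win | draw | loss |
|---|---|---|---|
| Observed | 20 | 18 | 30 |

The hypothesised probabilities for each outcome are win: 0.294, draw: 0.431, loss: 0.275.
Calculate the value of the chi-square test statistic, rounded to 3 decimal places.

11.191

Expected counts E_i = n·p_i: 68×0.294 = 19.992, 68×0.431 = 29.308, 68×0.275 = 18.7.
win: (20 − 19.992)²/19.992 = 0.000064/19.992 = 0.0000
draw: (18 − 29.308)²/29.308 = 127.870864/29.308 = 4.3630
loss: (30 − 18.7)²/18.7 = 127.69/18.7 = 6.8283
Sum = 11.191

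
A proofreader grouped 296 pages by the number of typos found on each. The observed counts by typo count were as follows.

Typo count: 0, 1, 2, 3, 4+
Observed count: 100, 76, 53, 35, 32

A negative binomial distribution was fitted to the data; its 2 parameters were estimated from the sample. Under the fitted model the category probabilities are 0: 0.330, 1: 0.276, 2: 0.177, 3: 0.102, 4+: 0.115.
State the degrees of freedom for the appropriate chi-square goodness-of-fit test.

2

There are k = 5 categories and 2 parameters estimated from the data, so df = 5 − 1 − 2 = 2.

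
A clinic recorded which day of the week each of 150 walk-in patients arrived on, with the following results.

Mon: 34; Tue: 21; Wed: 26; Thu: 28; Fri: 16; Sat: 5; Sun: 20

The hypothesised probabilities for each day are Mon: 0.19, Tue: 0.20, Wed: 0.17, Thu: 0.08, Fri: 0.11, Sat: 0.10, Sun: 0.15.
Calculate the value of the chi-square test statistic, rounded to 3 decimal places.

Expected counts E_i = n·p_i: 150×0.19 = 28.5, 150×0.20 = 30, 150×0.17 = 25.5, 150×0.08 = 12, 150×0.11 = 16.5, 150×0.10 = 15, 150×0.15 = 22.5.
χ² = (34−28.5)²/28.5 + (21−30)²/30 + (26−25.5)²/25.5 + (28−12)²/12 + (16−16.5)²/16.5 + (5−15)²/15 + (20−22.5)²/22.5
   = 1.0614 + 2.7000 + 0.0098 + 21.3333 + 0.0152 + 6.6667 + 0.2778
Sum = 32.064

32.064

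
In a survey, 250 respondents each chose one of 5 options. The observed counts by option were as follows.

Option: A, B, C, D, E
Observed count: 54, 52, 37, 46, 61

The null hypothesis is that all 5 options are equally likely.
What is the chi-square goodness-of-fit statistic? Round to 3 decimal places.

Expected count for each of the 5 categories: 250/5 = 50.
cat         O        E   (O−E)²/E
A          54       50     0.3200
B          52       50     0.0800
C          37       50     3.3800
D          46       50     0.3200
E          61       50     2.4200
Sum = 6.520

6.520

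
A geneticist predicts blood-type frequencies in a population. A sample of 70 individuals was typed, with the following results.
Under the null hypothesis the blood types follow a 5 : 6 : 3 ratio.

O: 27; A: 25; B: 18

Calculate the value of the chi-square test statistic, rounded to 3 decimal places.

Ratio total = 14. Expected counts: 70×5/14 = 25, 70×6/14 = 30, 70×3/14 = 15.
χ² = (27−25)²/25 + (25−30)²/30 + (18−15)²/15
   = 0.1600 + 0.8333 + 0.6000
Sum = 1.593

1.593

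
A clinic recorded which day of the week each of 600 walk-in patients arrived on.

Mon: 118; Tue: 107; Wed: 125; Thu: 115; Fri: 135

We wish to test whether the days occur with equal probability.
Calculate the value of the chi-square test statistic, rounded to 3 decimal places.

3.733

Expected count for each of the 5 categories: 600/5 = 120.
Mon: (118 − 120)²/120 = 4/120 = 0.0333
Tue: (107 − 120)²/120 = 169/120 = 1.4083
Wed: (125 − 120)²/120 = 25/120 = 0.2083
Thu: (115 − 120)²/120 = 25/120 = 0.2083
Fri: (135 − 120)²/120 = 225/120 = 1.8750
Sum = 3.733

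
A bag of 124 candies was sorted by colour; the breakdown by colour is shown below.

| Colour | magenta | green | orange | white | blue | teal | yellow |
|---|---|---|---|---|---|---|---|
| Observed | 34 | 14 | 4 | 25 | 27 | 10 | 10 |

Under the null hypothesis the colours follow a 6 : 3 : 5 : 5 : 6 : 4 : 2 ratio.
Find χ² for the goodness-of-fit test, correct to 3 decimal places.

Ratio total = 31. Expected counts: 124×6/31 = 24, 124×3/31 = 12, 124×5/31 = 20, 124×5/31 = 20, 124×6/31 = 24, 124×4/31 = 16, 124×2/31 = 8.
cat          O        E   (O−E)²/E
magenta     34       24     4.1667
green       14       12     0.3333
orange       4       20    12.8000
white       25       20     1.2500
blue        27       24     0.3750
teal        10       16     2.2500
yellow      10        8     0.5000
Sum = 21.675

21.675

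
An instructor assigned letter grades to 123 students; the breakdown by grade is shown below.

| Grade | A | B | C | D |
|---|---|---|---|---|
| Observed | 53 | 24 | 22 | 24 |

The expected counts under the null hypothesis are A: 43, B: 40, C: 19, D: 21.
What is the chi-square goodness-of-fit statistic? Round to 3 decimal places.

9.628

A: (53 − 43)²/43 = 100/43 = 2.3256
B: (24 − 40)²/40 = 256/40 = 6.4000
C: (22 − 19)²/19 = 9/19 = 0.4737
D: (24 − 21)²/21 = 9/21 = 0.4286
Sum = 9.628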